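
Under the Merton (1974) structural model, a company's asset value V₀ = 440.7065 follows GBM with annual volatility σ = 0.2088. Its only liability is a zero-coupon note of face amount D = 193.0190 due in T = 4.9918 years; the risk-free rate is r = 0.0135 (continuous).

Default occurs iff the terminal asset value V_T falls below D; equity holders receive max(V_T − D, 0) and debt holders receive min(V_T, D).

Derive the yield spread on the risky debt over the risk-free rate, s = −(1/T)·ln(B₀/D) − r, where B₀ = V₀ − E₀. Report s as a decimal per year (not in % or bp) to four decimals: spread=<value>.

d₁ = [ln(V₀/D) + (r + σ²/2)T] / (σ√T)
   = [ln(440.7065/193.0190) + (0.0135 + 0.5·0.2088²)·4.9918] / (0.2088·√4.9918)
   = [0.825590 + 0.176204] / 0.466508 = 2.147433
d₂ = d₁ − σ√T = 2.147433 − 0.466508 = 1.680925
N(d₁) = 0.984121,  N(d₂) = 0.953611,  e^(−rT) = 0.934831
E₀ = V₀·N(d₁) − D·e^(−rT)·N(d₂)
   = 440.7065·0.984121 − 193.0190·0.934831·0.953611 = 261.638549
B₀ = V₀ − E₀ = 440.7065 − 261.638549 = 179.067951
spread = −(1/T)·ln(B₀/D) − r = −(1/4.9918)·ln(179.067951/193.0190) − 0.0135 = 0.00152930

spread=0.0015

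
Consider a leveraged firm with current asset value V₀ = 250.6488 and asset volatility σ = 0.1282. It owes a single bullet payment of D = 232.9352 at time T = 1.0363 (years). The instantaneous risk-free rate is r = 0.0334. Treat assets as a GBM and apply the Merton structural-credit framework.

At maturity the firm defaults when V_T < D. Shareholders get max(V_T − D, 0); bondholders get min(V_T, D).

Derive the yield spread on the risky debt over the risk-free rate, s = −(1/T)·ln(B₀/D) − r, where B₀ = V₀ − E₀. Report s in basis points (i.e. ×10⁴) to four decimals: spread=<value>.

spread=153.3792

d₁ = [ln(V₀/D) + (r + σ²/2)T] / (σ√T)
   = [ln(250.6488/232.9352) + (0.0334 + 0.5·0.1282²)·1.0363] / (0.1282·√1.0363)
   = [0.073292 + 0.043128] / 0.130506 = 0.892072
d₂ = d₁ − σ√T = 0.892072 − 0.130506 = 0.761566
N(d₁) = 0.813823,  N(d₂) = 0.776840,  e^(−rT) = 0.965980
E₀ = V₀·N(d₁) − D·e^(−rT)·N(d₂)
   = 250.6488·0.813823 − 232.9352·0.965980·0.776840 = 29.186318
B₀ = V₀ − E₀ = 250.6488 − 29.186318 = 221.462482
spread = −(1/T)·ln(B₀/D) − r = −(1/1.0363)·ln(221.462482/232.9352) − 0.0334 = 0.01533792
in basis points: 0.01533792 × 10⁴ = 153.3792 bp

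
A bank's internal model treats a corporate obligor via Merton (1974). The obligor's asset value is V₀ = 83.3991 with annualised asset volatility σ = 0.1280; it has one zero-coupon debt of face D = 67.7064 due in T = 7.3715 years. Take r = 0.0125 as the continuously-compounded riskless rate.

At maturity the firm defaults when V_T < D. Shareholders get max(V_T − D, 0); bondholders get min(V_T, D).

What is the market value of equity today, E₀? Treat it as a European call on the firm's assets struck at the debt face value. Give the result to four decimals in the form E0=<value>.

d₁ = [ln(V₀/D) + (r + σ²/2)T] / (σ√T)
   = [ln(83.3991/67.7064) + (0.0125 + 0.5·0.1280²)·7.3715] / (0.1280·√7.3715)
   = [0.208457 + 0.152531] / 0.347526 = 1.038735
d₂ = d₁ − σ√T = 1.038735 − 0.347526 = 0.691208
N(d₁) = 0.850536,  N(d₂) = 0.755283,  e^(−rT) = 0.911974
E₀ = V₀·N(d₁) − D·e^(−rT)·N(d₂)
   = 83.3991·0.850536 − 67.7064·0.911974·0.755283 = 24.297887

E0=24.2979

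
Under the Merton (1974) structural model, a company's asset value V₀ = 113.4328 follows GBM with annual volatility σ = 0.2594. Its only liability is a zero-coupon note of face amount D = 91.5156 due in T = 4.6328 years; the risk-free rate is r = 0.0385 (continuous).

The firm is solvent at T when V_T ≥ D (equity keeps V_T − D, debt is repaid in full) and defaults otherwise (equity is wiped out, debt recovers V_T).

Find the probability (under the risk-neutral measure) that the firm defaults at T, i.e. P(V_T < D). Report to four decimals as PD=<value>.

d₁ = [ln(V₀/D) + (r + σ²/2)T] / (σ√T)
   = [ln(113.4328/91.5156) + (0.0385 + 0.5·0.2594²)·4.6328] / (0.2594·√4.6328)
   = [0.214701 + 0.334230] / 0.558331 = 0.983164
d₂ = d₁ − σ√T = 0.983164 − 0.558331 = 0.424833
risk-neutral PD = N(−d₂) = N(-0.424833) = 0.335479

PD=0.3355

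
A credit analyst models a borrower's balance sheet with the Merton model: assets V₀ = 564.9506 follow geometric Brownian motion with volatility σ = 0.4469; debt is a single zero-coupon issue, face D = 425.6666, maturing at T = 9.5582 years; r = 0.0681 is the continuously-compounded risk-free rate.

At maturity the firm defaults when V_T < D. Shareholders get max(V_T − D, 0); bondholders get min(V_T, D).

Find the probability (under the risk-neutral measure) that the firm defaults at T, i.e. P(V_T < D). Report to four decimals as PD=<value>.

d₁ = [ln(V₀/D) + (r + σ²/2)T] / (σ√T)
   = [ln(564.9506/425.6666) + (0.0681 + 0.5·0.4469²)·9.5582] / (0.4469·√9.5582)
   = [0.283082 + 1.605393] / 1.381651 = 1.366825
d₂ = d₁ − σ√T = 1.366825 − 1.381651 = -0.014826
risk-neutral PD = N(−d₂) = N(0.014826) = 0.505915

PD=0.5059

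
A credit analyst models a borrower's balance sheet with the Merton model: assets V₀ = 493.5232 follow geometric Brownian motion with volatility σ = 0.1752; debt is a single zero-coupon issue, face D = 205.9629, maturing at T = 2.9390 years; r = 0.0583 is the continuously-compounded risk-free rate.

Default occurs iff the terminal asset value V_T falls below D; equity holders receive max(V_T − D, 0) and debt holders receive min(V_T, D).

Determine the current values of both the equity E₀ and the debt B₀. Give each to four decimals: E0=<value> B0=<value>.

E0=319.9984 B0=173.5248

d₁ = [ln(V₀/D) + (r + σ²/2)T] / (σ√T)
   = [ln(493.5232/205.9629) + (0.0583 + 0.5·0.1752²)·2.9390] / (0.1752·√2.9390)
   = [0.873874 + 0.216450] / 0.300354 = 3.630125
d₂ = d₁ − σ√T = 3.630125 − 0.300354 = 3.329771
N(d₁) = 0.999858,  N(d₂) = 0.999565,  e^(−rT) = 0.842532
E₀ = V₀·N(d₁) − D·e^(−rT)·N(d₂)
   = 493.5232·0.999858 − 205.9629·0.842532·0.999565 = 319.998388
B₀ = V₀ − E₀ = 493.5232 − 319.998388 = 173.524812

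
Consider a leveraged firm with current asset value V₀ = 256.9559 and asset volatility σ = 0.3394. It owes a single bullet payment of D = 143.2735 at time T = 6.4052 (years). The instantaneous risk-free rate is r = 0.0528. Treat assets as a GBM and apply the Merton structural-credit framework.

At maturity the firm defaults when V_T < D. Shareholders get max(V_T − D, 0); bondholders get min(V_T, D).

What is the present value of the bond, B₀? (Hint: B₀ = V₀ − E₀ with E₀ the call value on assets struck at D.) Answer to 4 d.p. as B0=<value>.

d₁ = [ln(V₀/D) + (r + σ²/2)T] / (σ√T)
   = [ln(256.9559/143.2735) + (0.0528 + 0.5·0.3394²)·6.4052] / (0.3394·√6.4052)
   = [0.584149 + 0.707110] / 0.858970 = 1.503263
d₂ = d₁ − σ√T = 1.503263 − 0.858970 = 0.644293
N(d₁) = 0.933614,  N(d₂) = 0.740307,  e^(−rT) = 0.713057
E₀ = V₀·N(d₁) − D·e^(−rT)·N(d₂)
   = 256.9559·0.933614 − 143.2735·0.713057·0.740307 = 164.266386
B₀ = V₀ − E₀ = 256.9559 − 164.266386 = 92.689514

B0=92.6895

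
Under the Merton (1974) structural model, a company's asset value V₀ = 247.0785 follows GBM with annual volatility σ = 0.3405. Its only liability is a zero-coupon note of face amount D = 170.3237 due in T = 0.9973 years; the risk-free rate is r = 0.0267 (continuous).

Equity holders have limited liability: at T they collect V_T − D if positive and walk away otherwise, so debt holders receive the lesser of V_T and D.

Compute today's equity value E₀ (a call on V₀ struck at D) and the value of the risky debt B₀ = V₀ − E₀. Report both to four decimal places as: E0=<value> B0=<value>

d₁ = [ln(V₀/D) + (r + σ²/2)T] / (σ√T)
   = [ln(247.0785/170.3237) + (0.0267 + 0.5·0.3405²)·0.9973] / (0.3405·√0.9973)
   = [0.372005 + 0.084442] / 0.340040 = 1.342333
d₂ = d₁ − σ√T = 1.342333 − 0.340040 = 1.002293
N(d₁) = 0.910256,  N(d₂) = 0.841899,  e^(−rT) = 0.973723
E₀ = V₀·N(d₁) − D·e^(−rT)·N(d₂)
   = 247.0785·0.910256 − 170.3237·0.973723·0.841899 = 85.277267
B₀ = V₀ − E₀ = 247.0785 − 85.277267 = 161.801233

E0=85.2773 B0=161.8012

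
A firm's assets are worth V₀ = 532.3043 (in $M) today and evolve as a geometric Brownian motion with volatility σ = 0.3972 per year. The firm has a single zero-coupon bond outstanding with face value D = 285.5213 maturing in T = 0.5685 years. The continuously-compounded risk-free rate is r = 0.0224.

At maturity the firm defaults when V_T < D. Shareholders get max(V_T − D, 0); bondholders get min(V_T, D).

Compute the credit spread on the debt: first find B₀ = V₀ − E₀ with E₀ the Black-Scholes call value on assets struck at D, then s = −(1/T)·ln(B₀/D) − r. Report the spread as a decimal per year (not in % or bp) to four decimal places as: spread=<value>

spread=0.0044

d₁ = [ln(V₀/D) + (r + σ²/2)T] / (σ√T)
   = [ln(532.3043/285.5213) + (0.0224 + 0.5·0.3972²)·0.5685] / (0.3972·√0.5685)
   = [0.622899 + 0.057580] / 0.299485 = 2.272166
d₂ = d₁ − σ√T = 2.272166 − 0.299485 = 1.972681
N(d₁) = 0.988462,  N(d₂) = 0.975734,  e^(−rT) = 0.987346
E₀ = V₀·N(d₁) − D·e^(−rT)·N(d₂)
   = 532.3043·0.988462 − 285.5213·0.987346·0.975734 = 251.094805
B₀ = V₀ − E₀ = 532.3043 − 251.094805 = 281.209495
spread = −(1/T)·ln(B₀/D) − r = −(1/0.5685)·ln(281.209495/285.5213) − 0.0224 = 0.00436641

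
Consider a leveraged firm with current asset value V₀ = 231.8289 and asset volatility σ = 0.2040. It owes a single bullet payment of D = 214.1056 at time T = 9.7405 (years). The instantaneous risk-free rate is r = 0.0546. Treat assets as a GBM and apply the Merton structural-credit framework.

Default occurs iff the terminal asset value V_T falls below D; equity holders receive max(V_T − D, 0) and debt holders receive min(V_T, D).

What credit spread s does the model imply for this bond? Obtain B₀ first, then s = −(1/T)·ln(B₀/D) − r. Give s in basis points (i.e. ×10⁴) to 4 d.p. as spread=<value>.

d₁ = [ln(V₀/D) + (r + σ²/2)T] / (σ√T)
   = [ln(231.8289/214.1056) + (0.0546 + 0.5·0.2040²)·9.7405] / (0.2040·√9.7405)
   = [0.079530 + 0.734512] / 0.636679 = 1.278574
d₂ = d₁ − σ√T = 1.278574 − 0.636679 = 0.641895
N(d₁) = 0.899476,  N(d₂) = 0.739529,  e^(−rT) = 0.587528
E₀ = V₀·N(d₁) − D·e^(−rT)·N(d₂)
   = 231.8289·0.899476 − 214.1056·0.587528·0.739529 = 115.497006
B₀ = V₀ − E₀ = 231.8289 − 115.497006 = 116.331894
spread = −(1/T)·ln(B₀/D) − r = −(1/9.7405)·ln(116.331894/214.1056) − 0.0546 = 0.00802739
in basis points: 0.00802739 × 10⁴ = 80.2739 bp

spread=80.2739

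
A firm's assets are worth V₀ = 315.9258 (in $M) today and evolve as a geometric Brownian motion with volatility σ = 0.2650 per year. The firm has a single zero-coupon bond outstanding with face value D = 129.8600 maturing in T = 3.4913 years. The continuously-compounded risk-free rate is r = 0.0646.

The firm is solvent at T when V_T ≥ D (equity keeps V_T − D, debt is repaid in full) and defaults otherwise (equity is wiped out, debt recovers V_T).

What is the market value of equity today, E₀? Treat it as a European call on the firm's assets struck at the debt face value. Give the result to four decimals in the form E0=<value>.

d₁ = [ln(V₀/D) + (r + σ²/2)T] / (σ√T)
   = [ln(315.9258/129.8600) + (0.0646 + 0.5·0.2650²)·3.4913] / (0.2650·√3.4913)
   = [0.889050 + 0.348126] / 0.495153 = 2.498574
d₂ = d₁ − σ√T = 2.498574 − 0.495153 = 2.003421
N(d₁) = 0.993765,  N(d₂) = 0.977434,  e^(−rT) = 0.798087
E₀ = V₀·N(d₁) − D·e^(−rT)·N(d₂)
   = 315.9258·0.993765 − 129.8600·0.798087·0.977434 = 212.655287

E0=212.6553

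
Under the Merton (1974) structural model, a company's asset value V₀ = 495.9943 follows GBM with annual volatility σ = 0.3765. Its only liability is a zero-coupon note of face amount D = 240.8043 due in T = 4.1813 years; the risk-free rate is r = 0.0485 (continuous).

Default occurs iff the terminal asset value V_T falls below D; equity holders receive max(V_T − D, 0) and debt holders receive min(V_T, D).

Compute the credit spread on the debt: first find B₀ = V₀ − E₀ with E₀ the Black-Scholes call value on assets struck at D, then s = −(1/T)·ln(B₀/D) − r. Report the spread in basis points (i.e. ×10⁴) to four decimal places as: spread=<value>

spread=160.7487

d₁ = [ln(V₀/D) + (r + σ²/2)T] / (σ√T)
   = [ln(495.9943/240.8043) + (0.0485 + 0.5·0.3765²)·4.1813] / (0.3765·√4.1813)
   = [0.722580 + 0.499147] / 0.769876 = 1.586915
d₂ = d₁ − σ√T = 1.586915 − 0.769876 = 0.817039
N(d₁) = 0.943734,  N(d₂) = 0.793047,  e^(−rT) = 0.816447
E₀ = V₀·N(d₁) − D·e^(−rT)·N(d₂)
   = 495.9943·0.943734 − 240.8043·0.816447·0.793047 = 312.170503
B₀ = V₀ − E₀ = 495.9943 − 312.170503 = 183.823797
spread = −(1/T)·ln(B₀/D) − r = −(1/4.1813)·ln(183.823797/240.8043) − 0.0485 = 0.01607487
in basis points: 0.01607487 × 10⁴ = 160.7487 bp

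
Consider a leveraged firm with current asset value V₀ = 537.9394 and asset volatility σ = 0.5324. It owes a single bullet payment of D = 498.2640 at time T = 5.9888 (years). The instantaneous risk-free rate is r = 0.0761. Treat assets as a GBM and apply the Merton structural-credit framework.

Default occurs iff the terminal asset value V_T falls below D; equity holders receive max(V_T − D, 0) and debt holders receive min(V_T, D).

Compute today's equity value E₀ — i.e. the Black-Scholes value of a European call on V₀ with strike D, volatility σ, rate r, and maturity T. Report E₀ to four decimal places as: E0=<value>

d₁ = [ln(V₀/D) + (r + σ²/2)T] / (σ√T)
   = [ln(537.9394/498.2640) + (0.0761 + 0.5·0.5324²)·5.9888] / (0.5324·√5.9888)
   = [0.076616 + 1.304510] / 1.302891 = 1.060047
d₂ = d₁ − σ√T = 1.060047 − 1.302891 = -0.242843
N(d₁) = 0.855438,  N(d₂) = 0.404063,  e^(−rT) = 0.633974
E₀ = V₀·N(d₁) − D·e^(−rT)·N(d₂)
   = 537.9394·0.855438 − 498.2640·0.633974·0.404063 = 332.535956

E0=332.5360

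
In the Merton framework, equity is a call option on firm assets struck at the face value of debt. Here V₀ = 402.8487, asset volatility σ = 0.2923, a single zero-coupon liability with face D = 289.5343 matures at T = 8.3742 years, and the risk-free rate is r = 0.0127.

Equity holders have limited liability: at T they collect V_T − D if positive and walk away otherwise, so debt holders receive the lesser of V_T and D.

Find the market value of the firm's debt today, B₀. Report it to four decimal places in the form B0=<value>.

d₁ = [ln(V₀/D) + (r + σ²/2)T] / (σ√T)
   = [ln(402.8487/289.5343) + (0.0127 + 0.5·0.2923²)·8.3742] / (0.2923·√8.3742)
   = [0.330287 + 0.464095] / 0.845864 = 0.939137
d₂ = d₁ − σ√T = 0.939137 − 0.845864 = 0.093274
N(d₁) = 0.826170,  N(d₂) = 0.537157,  e^(−rT) = 0.899108
E₀ = V₀·N(d₁) − D·e^(−rT)·N(d₂)
   = 402.8487·0.826170 − 289.5343·0.899108·0.537157 = 192.987425
B₀ = V₀ − E₀ = 402.8487 − 192.987425 = 209.861275

B0=209.8613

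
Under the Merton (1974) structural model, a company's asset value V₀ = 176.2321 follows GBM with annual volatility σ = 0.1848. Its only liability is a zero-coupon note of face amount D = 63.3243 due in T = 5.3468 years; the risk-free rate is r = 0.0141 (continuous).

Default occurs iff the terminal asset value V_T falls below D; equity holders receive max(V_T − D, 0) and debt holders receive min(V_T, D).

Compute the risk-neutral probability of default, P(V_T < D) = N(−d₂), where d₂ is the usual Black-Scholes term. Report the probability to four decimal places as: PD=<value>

d₁ = [ln(V₀/D) + (r + σ²/2)T] / (σ√T)
   = [ln(176.2321/63.3243) + (0.0141 + 0.5·0.1848²)·5.3468] / (0.1848·√5.3468)
   = [1.023533 + 0.166689] / 0.427316 = 2.785345
d₂ = d₁ − σ√T = 2.785345 − 0.427316 = 2.358029
risk-neutral PD = N(−d₂) = N(-2.358029) = 0.009186

PD=0.0092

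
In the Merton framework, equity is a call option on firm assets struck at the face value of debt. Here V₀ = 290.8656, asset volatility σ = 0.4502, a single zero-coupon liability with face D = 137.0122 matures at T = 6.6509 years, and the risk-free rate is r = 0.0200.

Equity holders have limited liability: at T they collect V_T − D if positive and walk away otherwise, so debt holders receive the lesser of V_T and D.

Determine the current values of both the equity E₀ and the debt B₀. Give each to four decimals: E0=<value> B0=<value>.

d₁ = [ln(V₀/D) + (r + σ²/2)T] / (σ√T)
   = [ln(290.8656/137.0122) + (0.0200 + 0.5·0.4502²)·6.6509] / (0.4502·√6.6509)
   = [0.752791 + 0.807020] / 1.161036 = 1.343465
d₂ = d₁ − σ√T = 1.343465 − 1.161036 = 0.182429
N(d₁) = 0.910439,  N(d₂) = 0.572377,  e^(−rT) = 0.875449
E₀ = V₀·N(d₁) − D·e^(−rT)·N(d₂)
   = 290.8656·0.910439 − 137.0122·0.875449·0.572377 = 196.160431
B₀ = V₀ − E₀ = 290.8656 − 196.160431 = 94.705169

E0=196.1604 B0=94.7052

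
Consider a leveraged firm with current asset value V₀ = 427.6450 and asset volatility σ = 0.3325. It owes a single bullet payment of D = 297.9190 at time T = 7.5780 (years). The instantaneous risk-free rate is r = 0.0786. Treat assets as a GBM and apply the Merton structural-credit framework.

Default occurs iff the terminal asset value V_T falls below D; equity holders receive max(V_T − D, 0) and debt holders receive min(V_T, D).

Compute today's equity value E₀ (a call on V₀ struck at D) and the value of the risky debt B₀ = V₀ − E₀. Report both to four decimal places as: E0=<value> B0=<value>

E0=280.7370 B0=146.9080

d₁ = [ln(V₀/D) + (r + σ²/2)T] / (σ√T)
   = [ln(427.6450/297.9190) + (0.0786 + 0.5·0.3325²)·7.5780] / (0.3325·√7.5780)
   = [0.361472 + 1.014528] / 0.915312 = 1.503313
d₂ = d₁ − σ√T = 1.503313 − 0.915312 = 0.588002
N(d₁) = 0.933621,  N(d₂) = 0.721734,  e^(−rT) = 0.551215
E₀ = V₀·N(d₁) − D·e^(−rT)·N(d₂)
   = 427.6450·0.933621 − 297.9190·0.551215·0.721734 = 280.736980
B₀ = V₀ − E₀ = 427.6450 − 280.736980 = 146.908020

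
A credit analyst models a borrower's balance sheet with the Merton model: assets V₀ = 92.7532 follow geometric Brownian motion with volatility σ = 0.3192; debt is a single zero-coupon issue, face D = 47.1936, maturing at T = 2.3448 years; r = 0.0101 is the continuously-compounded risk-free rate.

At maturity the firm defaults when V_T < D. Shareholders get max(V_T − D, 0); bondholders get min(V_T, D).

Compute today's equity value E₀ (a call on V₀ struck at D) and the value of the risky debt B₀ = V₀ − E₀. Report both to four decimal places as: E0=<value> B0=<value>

d₁ = [ln(V₀/D) + (r + σ²/2)T] / (σ√T)
   = [ln(92.7532/47.1936) + (0.0101 + 0.5·0.3192²)·2.3448] / (0.3192·√2.3448)
   = [0.675684 + 0.143137] / 0.488783 = 1.675224
d₂ = d₁ − σ√T = 1.675224 − 0.488783 = 1.186442
N(d₁) = 0.953055,  N(d₂) = 0.882276,  e^(−rT) = 0.976596
E₀ = V₀·N(d₁) − D·e^(−rT)·N(d₂)
   = 92.7532·0.953055 − 47.1936·0.976596·0.882276 = 47.735609
B₀ = V₀ − E₀ = 92.7532 − 47.735609 = 45.017591

E0=47.7356 B0=45.0176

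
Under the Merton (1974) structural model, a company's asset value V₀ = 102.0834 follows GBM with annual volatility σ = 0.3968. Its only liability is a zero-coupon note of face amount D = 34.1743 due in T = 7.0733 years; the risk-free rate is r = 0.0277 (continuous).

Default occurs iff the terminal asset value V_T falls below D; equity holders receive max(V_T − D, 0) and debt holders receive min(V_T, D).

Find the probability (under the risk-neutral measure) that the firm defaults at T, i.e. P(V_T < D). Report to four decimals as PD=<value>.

d₁ = [ln(V₀/D) + (r + σ²/2)T] / (σ√T)
   = [ln(102.0834/34.1743) + (0.0277 + 0.5·0.3968²)·7.0733] / (0.3968·√7.0733)
   = [1.094316 + 0.752777] / 1.055316 = 1.750274
d₂ = d₁ − σ√T = 1.750274 − 1.055316 = 0.694958
risk-neutral PD = N(−d₂) = N(-0.694958) = 0.243541

PD=0.2435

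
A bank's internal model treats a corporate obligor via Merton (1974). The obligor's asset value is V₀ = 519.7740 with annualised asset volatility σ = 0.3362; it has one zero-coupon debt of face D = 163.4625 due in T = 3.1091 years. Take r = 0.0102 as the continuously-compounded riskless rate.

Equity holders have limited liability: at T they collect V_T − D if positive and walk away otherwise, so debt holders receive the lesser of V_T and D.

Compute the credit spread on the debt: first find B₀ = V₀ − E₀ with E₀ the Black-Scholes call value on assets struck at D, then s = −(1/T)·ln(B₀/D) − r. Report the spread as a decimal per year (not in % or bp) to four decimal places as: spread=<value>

spread=0.0028

d₁ = [ln(V₀/D) + (r + σ²/2)T] / (σ√T)
   = [ln(519.7740/163.4625) + (0.0102 + 0.5·0.3362²)·3.1091] / (0.3362·√3.1091)
   = [1.156810 + 0.207424] / 0.592809 = 2.301304
d₂ = d₁ − σ√T = 2.301304 − 0.592809 = 1.708495
N(d₁) = 0.989313,  N(d₂) = 0.956228,  e^(−rT) = 0.968785
E₀ = V₀·N(d₁) − D·e^(−rT)·N(d₂)
   = 519.7740·0.989313 − 163.4625·0.968785·0.956228 = 362.790859
B₀ = V₀ − E₀ = 519.7740 − 362.790859 = 156.983141
spread = −(1/T)·ln(B₀/D) − r = −(1/3.1091)·ln(156.983141/163.4625) − 0.0102 = 0.00280865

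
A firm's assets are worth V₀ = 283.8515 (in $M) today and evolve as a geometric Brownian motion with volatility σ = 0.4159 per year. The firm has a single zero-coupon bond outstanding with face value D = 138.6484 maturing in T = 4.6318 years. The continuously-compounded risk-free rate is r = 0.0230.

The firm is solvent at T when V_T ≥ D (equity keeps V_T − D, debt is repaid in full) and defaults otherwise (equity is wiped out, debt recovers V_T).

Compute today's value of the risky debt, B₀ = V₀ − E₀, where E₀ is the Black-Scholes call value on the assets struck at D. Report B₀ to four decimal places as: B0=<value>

B0=109.2994

d₁ = [ln(V₀/D) + (r + σ²/2)T] / (σ√T)
   = [ln(283.8515/138.6484) + (0.0230 + 0.5·0.4159²)·4.6318] / (0.4159·√4.6318)
   = [0.716510 + 0.507119] / 0.895084 = 1.367055
d₂ = d₁ − σ√T = 1.367055 − 0.895084 = 0.471971
N(d₁) = 0.914196,  N(d₂) = 0.681526,  e^(−rT) = 0.898947
E₀ = V₀·N(d₁) − D·e^(−rT)·N(d₂)
   = 283.8515·0.914196 − 138.6484·0.898947·0.681526 = 174.552144
B₀ = V₀ − E₀ = 283.8515 − 174.552144 = 109.299356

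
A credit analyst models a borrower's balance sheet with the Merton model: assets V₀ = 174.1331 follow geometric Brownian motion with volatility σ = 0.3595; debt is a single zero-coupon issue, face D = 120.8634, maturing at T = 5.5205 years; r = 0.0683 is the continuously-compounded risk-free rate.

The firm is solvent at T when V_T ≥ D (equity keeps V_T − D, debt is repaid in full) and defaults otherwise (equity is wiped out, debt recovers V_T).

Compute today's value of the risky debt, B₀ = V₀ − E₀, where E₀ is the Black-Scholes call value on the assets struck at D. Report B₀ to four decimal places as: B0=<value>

B0=72.8590

d₁ = [ln(V₀/D) + (r + σ²/2)T] / (σ√T)
   = [ln(174.1331/120.8634) + (0.0683 + 0.5·0.3595²)·5.5205] / (0.3595·√5.5205)
   = [0.365159 + 0.733786] / 0.844672 = 1.301031
d₂ = d₁ − σ√T = 1.301031 − 0.844672 = 0.456359
N(d₁) = 0.903376,  N(d₂) = 0.675934,  e^(−rT) = 0.685882
E₀ = V₀·N(d₁) − D·e^(−rT)·N(d₂)
   = 174.1331·0.903376 − 120.8634·0.685882·0.675934 = 101.274100
B₀ = V₀ − E₀ = 174.1331 − 101.274100 = 72.859000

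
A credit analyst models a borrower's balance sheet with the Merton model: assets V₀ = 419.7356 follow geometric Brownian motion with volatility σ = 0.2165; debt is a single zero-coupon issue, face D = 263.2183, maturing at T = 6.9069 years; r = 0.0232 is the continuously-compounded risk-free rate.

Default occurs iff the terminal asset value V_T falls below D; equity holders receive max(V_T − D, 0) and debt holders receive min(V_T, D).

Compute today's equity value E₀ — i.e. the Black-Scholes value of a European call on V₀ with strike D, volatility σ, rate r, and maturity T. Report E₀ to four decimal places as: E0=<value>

E0=207.1145

d₁ = [ln(V₀/D) + (r + σ²/2)T] / (σ√T)
   = [ln(419.7356/263.2183) + (0.0232 + 0.5·0.2165²)·6.9069] / (0.2165·√6.9069)
   = [0.466641 + 0.322111] / 0.568983 = 1.386249
d₂ = d₁ − σ√T = 1.386249 − 0.568983 = 0.817265
N(d₁) = 0.917165,  N(d₂) = 0.793112,  e^(−rT) = 0.851939
E₀ = V₀·N(d₁) − D·e^(−rT)·N(d₂)
   = 419.7356·0.917165 − 263.2183·0.851939·0.793112 = 207.114490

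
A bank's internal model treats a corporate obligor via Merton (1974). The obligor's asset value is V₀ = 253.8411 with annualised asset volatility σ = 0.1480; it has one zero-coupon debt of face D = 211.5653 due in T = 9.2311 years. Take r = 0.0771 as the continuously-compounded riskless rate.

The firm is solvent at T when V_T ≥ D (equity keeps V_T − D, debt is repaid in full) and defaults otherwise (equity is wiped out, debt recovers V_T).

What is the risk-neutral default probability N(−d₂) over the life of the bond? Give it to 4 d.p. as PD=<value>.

PD=0.0389

d₁ = [ln(V₀/D) + (r + σ²/2)T] / (σ√T)
   = [ln(253.8411/211.5653) + (0.0771 + 0.5·0.1480²)·9.2311] / (0.1480·√9.2311)
   = [0.182175 + 0.812817] / 0.449664 = 2.212743
d₂ = d₁ − σ√T = 2.212743 − 0.449664 = 1.763079
risk-neutral PD = N(−d₂) = N(-1.763079) = 0.038944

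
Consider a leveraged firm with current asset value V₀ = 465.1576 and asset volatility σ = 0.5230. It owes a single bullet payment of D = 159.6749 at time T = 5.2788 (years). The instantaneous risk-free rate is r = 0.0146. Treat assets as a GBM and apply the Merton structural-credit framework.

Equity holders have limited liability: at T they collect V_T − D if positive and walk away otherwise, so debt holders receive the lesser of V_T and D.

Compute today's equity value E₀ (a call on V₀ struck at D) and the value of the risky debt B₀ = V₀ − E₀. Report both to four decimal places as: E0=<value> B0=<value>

E0=342.9304 B0=122.2272

d₁ = [ln(V₀/D) + (r + σ²/2)T] / (σ√T)
   = [ln(465.1576/159.6749) + (0.0146 + 0.5·0.5230²)·5.2788] / (0.5230·√5.2788)
   = [1.069236 + 0.799023] / 1.201626 = 1.554776
d₂ = d₁ − σ√T = 1.554776 − 1.201626 = 0.353150
N(d₁) = 0.940000,  N(d₂) = 0.638012,  e^(−rT) = 0.925825
E₀ = V₀·N(d₁) − D·e^(−rT)·N(d₂)
   = 465.1576·0.940000 − 159.6749·0.925825·0.638012 = 342.930353
B₀ = V₀ − E₀ = 465.1576 − 342.930353 = 122.227247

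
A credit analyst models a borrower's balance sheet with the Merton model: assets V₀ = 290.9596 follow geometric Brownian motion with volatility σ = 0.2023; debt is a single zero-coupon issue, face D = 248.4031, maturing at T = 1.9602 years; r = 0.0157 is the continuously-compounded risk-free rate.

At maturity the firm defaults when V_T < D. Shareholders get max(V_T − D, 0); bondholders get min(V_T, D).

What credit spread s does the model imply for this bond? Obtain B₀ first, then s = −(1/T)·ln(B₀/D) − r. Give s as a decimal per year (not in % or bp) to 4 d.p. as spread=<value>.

spread=0.0244

d₁ = [ln(V₀/D) + (r + σ²/2)T] / (σ√T)
   = [ln(290.9596/248.4031) + (0.0157 + 0.5·0.2023²)·1.9602] / (0.2023·√1.9602)
   = [0.158132 + 0.070886] / 0.283234 = 0.808580
d₂ = d₁ − σ√T = 0.808580 − 0.283234 = 0.525345
N(d₁) = 0.790622,  N(d₂) = 0.700328,  e^(−rT) = 0.969694
E₀ = V₀·N(d₁) − D·e^(−rT)·N(d₂)
   = 290.9596·0.790622 − 248.4031·0.969694·0.700328 = 61.347394
B₀ = V₀ − E₀ = 290.9596 − 61.347394 = 229.612206
spread = −(1/T)·ln(B₀/D) − r = −(1/1.9602)·ln(229.612206/248.4031) − 0.0157 = 0.02442907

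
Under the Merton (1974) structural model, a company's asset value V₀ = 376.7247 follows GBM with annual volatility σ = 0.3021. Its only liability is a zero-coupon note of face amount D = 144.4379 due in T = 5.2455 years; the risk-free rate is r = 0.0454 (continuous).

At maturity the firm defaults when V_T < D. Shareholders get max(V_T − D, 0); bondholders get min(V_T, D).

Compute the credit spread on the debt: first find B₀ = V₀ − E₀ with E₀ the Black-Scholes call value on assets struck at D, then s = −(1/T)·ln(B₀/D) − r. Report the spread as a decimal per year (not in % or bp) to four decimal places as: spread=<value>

spread=0.0039

d₁ = [ln(V₀/D) + (r + σ²/2)T] / (σ√T)
   = [ln(376.7247/144.4379) + (0.0454 + 0.5·0.3021²)·5.2455] / (0.3021·√5.2455)
   = [0.958665 + 0.477509] / 0.691901 = 2.075693
d₂ = d₁ − σ√T = 2.075693 − 0.691901 = 1.383791
N(d₁) = 0.981039,  N(d₂) = 0.916789,  e^(−rT) = 0.788088
E₀ = V₀·N(d₁) − D·e^(−rT)·N(d₂)
   = 376.7247·0.981039 − 144.4379·0.788088·0.916789 = 265.223703
B₀ = V₀ − E₀ = 376.7247 − 265.223703 = 111.500997
spread = −(1/T)·ln(B₀/D) − r = −(1/5.2455)·ln(111.500997/144.4379) − 0.0454 = 0.00394060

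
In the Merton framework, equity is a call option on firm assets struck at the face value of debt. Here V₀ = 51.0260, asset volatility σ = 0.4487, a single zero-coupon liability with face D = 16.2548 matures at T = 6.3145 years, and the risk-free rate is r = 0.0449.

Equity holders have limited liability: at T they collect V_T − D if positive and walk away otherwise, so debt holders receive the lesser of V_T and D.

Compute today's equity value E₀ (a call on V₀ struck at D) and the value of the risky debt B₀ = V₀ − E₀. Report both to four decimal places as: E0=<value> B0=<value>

E0=40.0210 B0=11.0050

d₁ = [ln(V₀/D) + (r + σ²/2)T] / (σ√T)
   = [ln(51.0260/16.2548) + (0.0449 + 0.5·0.4487²)·6.3145] / (0.4487·√6.3145)
   = [1.143947 + 0.919176] / 1.127523 = 1.829783
d₂ = d₁ − σ√T = 1.829783 − 1.127523 = 0.702259
N(d₁) = 0.966359,  N(d₂) = 0.758741,  e^(−rT) = 0.753127
E₀ = V₀·N(d₁) − D·e^(−rT)·N(d₂)
   = 51.0260·0.966359 − 16.2548·0.753127·0.758741 = 40.020963
B₀ = V₀ − E₀ = 51.0260 − 40.020963 = 11.005037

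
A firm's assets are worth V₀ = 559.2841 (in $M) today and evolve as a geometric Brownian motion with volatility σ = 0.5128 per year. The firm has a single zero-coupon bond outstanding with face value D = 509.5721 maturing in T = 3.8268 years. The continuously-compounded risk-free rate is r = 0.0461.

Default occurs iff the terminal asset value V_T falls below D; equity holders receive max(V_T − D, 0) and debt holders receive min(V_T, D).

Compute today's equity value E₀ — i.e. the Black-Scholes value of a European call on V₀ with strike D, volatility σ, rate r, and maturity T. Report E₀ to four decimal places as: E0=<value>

d₁ = [ln(V₀/D) + (r + σ²/2)T] / (σ√T)
   = [ln(559.2841/509.5721) + (0.0461 + 0.5·0.5128²)·3.8268] / (0.5128·√3.8268)
   = [0.093086 + 0.679570] / 1.003150 = 0.770230
d₂ = d₁ − σ√T = 0.770230 − 1.003150 = -0.232920
N(d₁) = 0.779418,  N(d₂) = 0.407912,  e^(−rT) = 0.838270
E₀ = V₀·N(d₁) − D·e^(−rT)·N(d₂)
   = 559.2841·0.779418 − 509.5721·0.838270·0.407912 = 261.673146

E0=261.6731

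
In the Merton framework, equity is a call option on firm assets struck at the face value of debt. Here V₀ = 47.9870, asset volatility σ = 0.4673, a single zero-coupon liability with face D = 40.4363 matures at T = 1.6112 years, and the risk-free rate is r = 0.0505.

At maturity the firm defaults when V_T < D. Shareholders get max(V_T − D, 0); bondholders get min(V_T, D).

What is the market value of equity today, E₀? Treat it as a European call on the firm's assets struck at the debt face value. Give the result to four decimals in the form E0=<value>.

E0=16.1540

d₁ = [ln(V₀/D) + (r + σ²/2)T] / (σ√T)
   = [ln(47.9870/40.4363) + (0.0505 + 0.5·0.4673²)·1.6112] / (0.4673·√1.6112)
   = [0.171202 + 0.257284] / 0.593158 = 0.722381
d₂ = d₁ − σ√T = 0.722381 − 0.593158 = 0.129223
N(d₁) = 0.764970,  N(d₂) = 0.551409,  e^(−rT) = 0.921857
E₀ = V₀·N(d₁) − D·e^(−rT)·N(d₂)
   = 47.9870·0.764970 − 40.4363·0.921857·0.551409 = 16.154015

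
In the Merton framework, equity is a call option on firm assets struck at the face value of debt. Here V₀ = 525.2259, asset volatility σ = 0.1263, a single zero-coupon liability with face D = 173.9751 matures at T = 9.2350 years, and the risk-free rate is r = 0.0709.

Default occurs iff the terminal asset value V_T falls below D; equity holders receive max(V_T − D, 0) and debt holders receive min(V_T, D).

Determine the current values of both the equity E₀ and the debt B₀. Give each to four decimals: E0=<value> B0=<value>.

E0=434.8344 B0=90.3915

d₁ = [ln(V₀/D) + (r + σ²/2)T] / (σ√T)
   = [ln(525.2259/173.9751) + (0.0709 + 0.5·0.1263²)·9.2350] / (0.1263·√9.2350)
   = [1.104916 + 0.728418] / 0.383815 = 4.776612
d₂ = d₁ − σ√T = 4.776612 − 0.383815 = 4.392797
N(d₁) = 0.999999,  N(d₂) = 0.999994,  e^(−rT) = 0.519566
E₀ = V₀·N(d₁) − D·e^(−rT)·N(d₂)
   = 525.2259·0.999999 − 173.9751·0.519566·0.999994 = 434.834397
B₀ = V₀ − E₀ = 525.2259 − 434.834397 = 90.391503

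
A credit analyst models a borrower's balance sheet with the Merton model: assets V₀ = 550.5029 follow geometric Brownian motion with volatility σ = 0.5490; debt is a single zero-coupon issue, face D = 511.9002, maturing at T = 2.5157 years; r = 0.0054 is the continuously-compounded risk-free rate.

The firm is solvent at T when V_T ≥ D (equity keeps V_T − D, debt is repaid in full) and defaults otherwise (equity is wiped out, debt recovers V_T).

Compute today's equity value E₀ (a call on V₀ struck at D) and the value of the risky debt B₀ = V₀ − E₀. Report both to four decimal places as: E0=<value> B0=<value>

E0=201.2734 B0=349.2295

d₁ = [ln(V₀/D) + (r + σ²/2)T] / (σ√T)
   = [ln(550.5029/511.9002) + (0.0054 + 0.5·0.5490²)·2.5157] / (0.5490·√2.5157)
   = [0.072703 + 0.392702] / 0.870767 = 0.534477
d₂ = d₁ − σ√T = 0.534477 − 0.870767 = -0.336290
N(d₁) = 0.703494,  N(d₂) = 0.368326,  e^(−rT) = 0.986507
E₀ = V₀·N(d₁) − D·e^(−rT)·N(d₂)
   = 550.5029·0.703494 − 511.9002·0.986507·0.368326 = 201.273373
B₀ = V₀ − E₀ = 550.5029 − 201.273373 = 349.229527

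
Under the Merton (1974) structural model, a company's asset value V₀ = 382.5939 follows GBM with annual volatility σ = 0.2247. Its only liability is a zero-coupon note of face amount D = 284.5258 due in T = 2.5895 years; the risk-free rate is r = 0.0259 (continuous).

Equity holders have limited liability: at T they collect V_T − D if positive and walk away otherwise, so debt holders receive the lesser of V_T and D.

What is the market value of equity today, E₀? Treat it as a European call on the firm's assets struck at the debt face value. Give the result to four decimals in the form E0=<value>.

d₁ = [ln(V₀/D) + (r + σ²/2)T] / (σ√T)
   = [ln(382.5939/284.5258) + (0.0259 + 0.5·0.2247²)·2.5895] / (0.2247·√2.5895)
   = [0.296150 + 0.132440] / 0.361586 = 1.185308
d₂ = d₁ − σ√T = 1.185308 − 0.361586 = 0.823723
N(d₁) = 0.882052,  N(d₂) = 0.794951,  e^(−rT) = 0.935132
E₀ = V₀·N(d₁) − D·e^(−rT)·N(d₂)
   = 382.5939·0.882052 − 284.5258·0.935132·0.794951 = 125.955813

E0=125.9558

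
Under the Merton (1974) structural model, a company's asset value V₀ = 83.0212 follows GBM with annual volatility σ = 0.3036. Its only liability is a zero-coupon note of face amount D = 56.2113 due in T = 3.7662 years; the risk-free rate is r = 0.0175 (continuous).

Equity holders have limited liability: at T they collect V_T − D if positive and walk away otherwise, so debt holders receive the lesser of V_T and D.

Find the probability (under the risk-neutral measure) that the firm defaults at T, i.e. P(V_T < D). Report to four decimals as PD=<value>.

d₁ = [ln(V₀/D) + (r + σ²/2)T] / (σ√T)
   = [ln(83.0212/56.2113) + (0.0175 + 0.5·0.3036²)·3.7662] / (0.3036·√3.7662)
   = [0.389978 + 0.239479] / 0.589187 = 1.068349
d₂ = d₁ − σ√T = 1.068349 − 0.589187 = 0.479161
risk-neutral PD = N(−d₂) = N(-0.479161) = 0.315912

PD=0.3159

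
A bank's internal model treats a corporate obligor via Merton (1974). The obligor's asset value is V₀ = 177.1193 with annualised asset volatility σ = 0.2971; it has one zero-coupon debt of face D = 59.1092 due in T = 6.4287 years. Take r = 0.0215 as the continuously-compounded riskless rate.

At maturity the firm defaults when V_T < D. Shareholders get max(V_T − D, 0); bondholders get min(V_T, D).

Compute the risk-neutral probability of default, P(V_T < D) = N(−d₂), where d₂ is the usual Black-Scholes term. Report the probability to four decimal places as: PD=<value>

PD=0.1032

d₁ = [ln(V₀/D) + (r + σ²/2)T] / (σ√T)
   = [ln(177.1193/59.1092) + (0.0215 + 0.5·0.2971²)·6.4287] / (0.2971·√6.4287)
   = [1.097437 + 0.421943] / 0.753294 = 2.016982
d₂ = d₁ − σ√T = 2.016982 − 0.753294 = 1.263689
risk-neutral PD = N(−d₂) = N(-1.263689) = 0.103171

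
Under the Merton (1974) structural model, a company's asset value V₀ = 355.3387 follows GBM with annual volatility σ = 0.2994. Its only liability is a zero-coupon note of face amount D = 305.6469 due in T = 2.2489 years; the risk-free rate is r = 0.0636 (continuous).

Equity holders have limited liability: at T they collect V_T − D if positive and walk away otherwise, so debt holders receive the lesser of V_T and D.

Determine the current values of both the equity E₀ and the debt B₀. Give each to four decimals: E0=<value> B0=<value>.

d₁ = [ln(V₀/D) + (r + σ²/2)T] / (σ√T)
   = [ln(355.3387/305.6469) + (0.0636 + 0.5·0.2994²)·2.2489] / (0.2994·√2.2489)
   = [0.150641 + 0.243826] / 0.448990 = 0.878565
d₂ = d₁ − σ√T = 0.878565 − 0.448990 = 0.429575
N(d₁) = 0.810181,  N(d₂) = 0.666247,  e^(−rT) = 0.866728
E₀ = V₀·N(d₁) − D·e^(−rT)·N(d₂)
   = 355.3387·0.810181 − 305.6469·0.866728·0.666247 = 111.391358
B₀ = V₀ − E₀ = 355.3387 − 111.391358 = 243.947342

E0=111.3914 B0=243.9473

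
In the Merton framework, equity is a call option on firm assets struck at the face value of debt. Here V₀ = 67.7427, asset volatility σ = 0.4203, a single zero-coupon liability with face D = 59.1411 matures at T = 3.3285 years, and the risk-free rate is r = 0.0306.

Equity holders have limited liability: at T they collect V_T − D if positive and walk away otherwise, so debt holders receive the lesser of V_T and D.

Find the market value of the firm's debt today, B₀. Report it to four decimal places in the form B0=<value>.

B0=41.6755

d₁ = [ln(V₀/D) + (r + σ²/2)T] / (σ√T)
   = [ln(67.7427/59.1411) + (0.0306 + 0.5·0.4203²)·3.3285] / (0.4203·√3.3285)
   = [0.135791 + 0.395845] / 0.766803 = 0.693315
d₂ = d₁ − σ√T = 0.693315 − 0.766803 = -0.073488
N(d₁) = 0.755944,  N(d₂) = 0.470709,  e^(−rT) = 0.903163
E₀ = V₀·N(d₁) − D·e^(−rT)·N(d₂)
   = 67.7427·0.755944 − 59.1411·0.903163·0.470709 = 26.067213
B₀ = V₀ − E₀ = 67.7427 − 26.067213 = 41.675487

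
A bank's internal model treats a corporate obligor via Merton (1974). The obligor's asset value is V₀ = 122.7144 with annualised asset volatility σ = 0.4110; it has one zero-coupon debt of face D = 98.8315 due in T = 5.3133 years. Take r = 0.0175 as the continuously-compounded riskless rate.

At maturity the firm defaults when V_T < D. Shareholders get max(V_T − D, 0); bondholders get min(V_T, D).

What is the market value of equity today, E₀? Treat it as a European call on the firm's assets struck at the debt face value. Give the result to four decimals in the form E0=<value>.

d₁ = [ln(V₀/D) + (r + σ²/2)T] / (σ√T)
   = [ln(122.7144/98.8315) + (0.0175 + 0.5·0.4110²)·5.3133] / (0.4110·√5.3133)
   = [0.216443 + 0.541747] / 0.947380 = 0.800302
d₂ = d₁ − σ√T = 0.800302 − 0.947380 = -0.147077
N(d₁) = 0.788232,  N(d₂) = 0.441536,  e^(−rT) = 0.911209
E₀ = V₀·N(d₁) − D·e^(−rT)·N(d₂)
   = 122.7144·0.788232 − 98.8315·0.911209·0.441536 = 56.964436

E0=56.9644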